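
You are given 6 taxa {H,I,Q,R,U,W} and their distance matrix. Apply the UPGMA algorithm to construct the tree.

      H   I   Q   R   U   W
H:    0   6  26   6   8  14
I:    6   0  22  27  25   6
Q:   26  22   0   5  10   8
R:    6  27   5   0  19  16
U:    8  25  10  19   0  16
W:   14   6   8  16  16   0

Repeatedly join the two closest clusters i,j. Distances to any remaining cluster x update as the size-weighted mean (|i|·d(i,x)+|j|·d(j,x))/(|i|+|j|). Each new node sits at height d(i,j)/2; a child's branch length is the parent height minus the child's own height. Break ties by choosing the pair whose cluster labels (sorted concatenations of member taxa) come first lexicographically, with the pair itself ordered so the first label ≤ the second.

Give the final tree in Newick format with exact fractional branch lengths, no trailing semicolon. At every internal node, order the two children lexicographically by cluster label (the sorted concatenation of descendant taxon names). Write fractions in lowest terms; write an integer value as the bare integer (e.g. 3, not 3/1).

(((H:3,I:3):2,W:5):32/9,((Q:5/2,R:5/2):19/4,U:29/4):47/36)

step 1: merge (Q,R) at d=5; branch lengths Q→5/2, R→5/2; new cluster QR
  updated: d(H,QR)=16, d(I,QR)=49/2, d(QR,U)=29/2, d(QR,W)=12
step 2: merge (H,I) at d=6; branch lengths H→3, I→3; new cluster HI
  updated: d(HI,QR)=81/4, d(HI,U)=33/2, d(HI,W)=10
step 3: merge (HI,W) at d=10; branch lengths HI→2, W→5; new cluster HIW
  updated: d(HIW,QR)=35/2, d(HIW,U)=49/3
step 4: merge (QR,U) at d=29/2; branch lengths QR→19/4, U→29/4; new cluster QRU
  updated: d(HIW,QRU)=154/9
step 5: merge (HIW,QRU) at d=154/9; branch lengths HIW→32/9, QRU→47/36; new cluster HIQRUW
final tree: (((H:3,I:3):2,W:5):32/9,((Q:5/2,R:5/2):19/4,U:29/4):47/36)
total length: 1255/36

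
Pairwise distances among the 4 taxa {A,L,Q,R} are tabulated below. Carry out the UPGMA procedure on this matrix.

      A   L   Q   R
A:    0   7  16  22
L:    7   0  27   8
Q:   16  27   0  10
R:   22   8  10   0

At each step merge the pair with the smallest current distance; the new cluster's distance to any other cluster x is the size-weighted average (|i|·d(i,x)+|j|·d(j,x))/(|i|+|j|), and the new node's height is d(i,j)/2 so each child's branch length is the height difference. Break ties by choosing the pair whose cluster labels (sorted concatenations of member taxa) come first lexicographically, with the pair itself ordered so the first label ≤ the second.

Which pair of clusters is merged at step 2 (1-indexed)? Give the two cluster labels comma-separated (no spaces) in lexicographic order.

Q,R

step 1: merge (A,L) at d=7; branch lengths A→7/2, L→7/2; new cluster AL
  updated: d(AL,Q)=43/2, d(AL,R)=15
step 2: merge (Q,R) at d=10; branch lengths Q→5, R→5; new cluster QR
  updated: d(AL,QR)=73/4
step 3: merge (AL,QR) at d=73/4; branch lengths AL→45/8, QR→33/8; new cluster ALQR
final tree: ((A:7/2,L:7/2):45/8,(Q:5,R:5):33/8)
total length: 107/4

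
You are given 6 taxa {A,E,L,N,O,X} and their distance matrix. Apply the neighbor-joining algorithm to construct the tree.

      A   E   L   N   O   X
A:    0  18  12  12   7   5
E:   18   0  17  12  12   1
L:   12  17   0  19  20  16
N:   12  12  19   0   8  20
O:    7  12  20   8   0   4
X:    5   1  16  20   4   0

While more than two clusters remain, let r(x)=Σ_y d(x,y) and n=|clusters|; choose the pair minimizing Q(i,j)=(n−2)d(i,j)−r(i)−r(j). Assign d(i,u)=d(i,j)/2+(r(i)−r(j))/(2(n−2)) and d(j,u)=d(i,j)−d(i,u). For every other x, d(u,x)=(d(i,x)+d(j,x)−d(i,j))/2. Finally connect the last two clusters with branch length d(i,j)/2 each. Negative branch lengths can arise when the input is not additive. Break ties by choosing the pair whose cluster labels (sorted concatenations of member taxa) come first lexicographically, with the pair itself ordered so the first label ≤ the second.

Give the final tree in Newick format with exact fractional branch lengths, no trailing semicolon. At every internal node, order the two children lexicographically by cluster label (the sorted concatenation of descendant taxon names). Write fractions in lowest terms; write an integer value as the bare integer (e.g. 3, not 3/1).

((((A:11/6,L:61/6):9/4,(E:9/4,X:-5/4):21/4):9/4,N:13/2):3/4,O:3/4)

step 1: merge (E,X) at d=1, Q=-102; branch lengths E→9/4, X→-5/4; new cluster EX
  updated: d(A,EX)=11, d(EX,L)=16, d(EX,N)=31/2, d(EX,O)=15/2
step 2: merge (A,L) at d=12, Q=-73; branch lengths A→11/6, L→61/6; new cluster AL
  updated: d(AL,EX)=15/2, d(AL,N)=19/2, d(AL,O)=15/2
step 3: merge (AL,EX) at d=15/2, Q=-40; branch lengths AL→9/4, EX→21/4; new cluster AELX
  updated: d(AELX,N)=35/4, d(AELX,O)=15/4
step 4: merge (AELX,N) at d=35/4, Q=-41/2; branch lengths AELX→9/4, N→13/2; new cluster AELNX
  updated: d(AELNX,O)=3/2
step 5: merge (AELNX,O) at d=3/2; branch lengths AELNX→3/4, O→3/4; new cluster AELNOX
final tree: ((((A:11/6,L:61/6):9/4,(E:9/4,X:-5/4):21/4):9/4,N:13/2):3/4,O:3/4)
total length: 123/4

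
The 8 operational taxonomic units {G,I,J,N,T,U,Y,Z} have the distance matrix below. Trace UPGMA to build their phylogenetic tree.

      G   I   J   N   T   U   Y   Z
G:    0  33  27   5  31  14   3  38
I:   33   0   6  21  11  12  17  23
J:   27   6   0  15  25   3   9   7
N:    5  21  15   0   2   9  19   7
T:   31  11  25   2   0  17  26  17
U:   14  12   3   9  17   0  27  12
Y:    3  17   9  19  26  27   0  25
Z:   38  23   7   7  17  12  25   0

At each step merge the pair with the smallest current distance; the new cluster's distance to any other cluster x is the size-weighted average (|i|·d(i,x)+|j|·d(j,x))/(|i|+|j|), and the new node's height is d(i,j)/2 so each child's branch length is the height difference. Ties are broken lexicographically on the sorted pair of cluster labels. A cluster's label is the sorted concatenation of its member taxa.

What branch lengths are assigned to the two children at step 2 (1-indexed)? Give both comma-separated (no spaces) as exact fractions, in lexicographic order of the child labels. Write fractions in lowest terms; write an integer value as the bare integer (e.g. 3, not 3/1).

3/2,3/2

iteration 1: select N,T (d=2); attach at lengths (1, 1); label the merged cluster NT
  updated: d(G,NT)=18, d(I,NT)=16, d(J,NT)=20, d(NT,U)=13, d(NT,Y)=45/2, d(NT,Z)=12
iteration 2: select G,Y (d=3); attach at lengths (3/2, 3/2); label the merged cluster GY
  updated: d(GY,I)=25, d(GY,J)=18, d(GY,NT)=81/4, d(GY,U)=41/2, d(GY,Z)=63/2
iteration 3: select J,U (d=3); attach at lengths (3/2, 3/2); label the merged cluster JU
  updated: d(GY,JU)=77/4, d(I,JU)=9, d(JU,NT)=33/2, d(JU,Z)=19/2
iteration 4: select I,JU (d=9); attach at lengths (9/2, 3); label the merged cluster IJU
  updated: d(GY,IJU)=127/6, d(IJU,NT)=49/3, d(IJU,Z)=14
iteration 5: select NT,Z (d=12); attach at lengths (5, 6); label the merged cluster NTZ
  updated: d(GY,NTZ)=24, d(IJU,NTZ)=140/9
iteration 6: select IJU,NTZ (d=140/9); attach at lengths (59/18, 16/9); label the merged cluster IJNTUZ
  updated: d(GY,IJNTUZ)=271/12
iteration 7: select GY,IJNTUZ (d=271/12); attach at lengths (235/24, 253/72); label the merged cluster GIJNTUYZ
final tree: ((G:3/2,Y:3/2):235/24,((I:9/2,(J:3/2,U:3/2):3):59/18,((N:1,T:1):5,Z:6):16/9):253/72)
total length: 1615/36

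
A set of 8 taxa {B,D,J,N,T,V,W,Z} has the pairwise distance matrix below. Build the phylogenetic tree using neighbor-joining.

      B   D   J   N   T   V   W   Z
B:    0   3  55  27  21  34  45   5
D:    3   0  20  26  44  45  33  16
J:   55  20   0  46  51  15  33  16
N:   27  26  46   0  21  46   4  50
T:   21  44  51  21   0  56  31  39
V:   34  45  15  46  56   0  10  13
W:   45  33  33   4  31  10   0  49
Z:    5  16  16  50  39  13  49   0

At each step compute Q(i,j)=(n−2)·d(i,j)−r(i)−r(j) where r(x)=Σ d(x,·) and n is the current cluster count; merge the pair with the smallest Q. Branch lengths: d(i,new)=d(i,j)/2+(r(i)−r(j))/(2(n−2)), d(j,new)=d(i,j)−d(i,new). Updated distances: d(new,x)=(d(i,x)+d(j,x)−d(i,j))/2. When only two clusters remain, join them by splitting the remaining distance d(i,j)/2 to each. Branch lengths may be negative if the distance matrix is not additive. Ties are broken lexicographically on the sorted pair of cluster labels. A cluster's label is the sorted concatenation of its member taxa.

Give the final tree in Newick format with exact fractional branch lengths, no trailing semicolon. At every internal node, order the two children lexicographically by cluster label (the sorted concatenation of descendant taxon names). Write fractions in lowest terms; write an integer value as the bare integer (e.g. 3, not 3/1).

step 1: merge (N,W) at d=4, Q=-401; branch lengths N→13/4, W→3/4; new cluster NW
  updated: d(B,NW)=34, d(D,NW)=55/2, d(J,NW)=75/2, d(NW,T)=24, d(NW,V)=26, d(NW,Z)=95/2
step 2: merge (NW,T) at d=24, Q=-623/2; branch lengths NW→163/20, T→317/20; new cluster NTW
  updated: d(B,NTW)=31/2, d(D,NTW)=95/4, d(J,NTW)=129/4, d(NTW,V)=29, d(NTW,Z)=125/4
step 3: merge (J,V) at d=15, Q=-857/4; branch lengths J→249/32, V→231/32; new cluster JV
  updated: d(B,JV)=37, d(D,JV)=25, d(JV,NTW)=185/8, d(JV,Z)=7
step 4: merge (JV,Z) at d=7, Q=-1043/8; branch lengths JV→431/48, Z→-95/48; new cluster JVZ
  updated: d(B,JVZ)=35/2, d(D,JVZ)=17, d(JVZ,NTW)=379/16
step 5: merge (B,D) at d=3, Q=-295/4; branch lengths B→-7/16, D→55/16; new cluster BD
  updated: d(BD,JVZ)=63/4, d(BD,NTW)=145/8
step 6: merge (BD,JVZ) at d=63/4, Q=-921/16; branch lengths BD→163/32, JVZ→341/32; new cluster BDJVZ
  updated: d(BDJVZ,NTW)=417/32
step 7: merge (BDJVZ,NTW) at d=417/32; branch lengths BDJVZ→417/64, NTW→417/64; new cluster BDJNTVWZ
final tree: (((B:-7/16,D:55/16):163/32,((J:249/32,V:231/32):431/48,Z:-95/48):341/32):417/64,((N:13/4,W:3/4):163/20,T:317/20):417/64)
total length: 2617/32

(((B:-7/16,D:55/16):163/32,((J:249/32,V:231/32):431/48,Z:-95/48):341/32):417/64,((N:13/4,W:3/4):163/20,T:317/20):417/64)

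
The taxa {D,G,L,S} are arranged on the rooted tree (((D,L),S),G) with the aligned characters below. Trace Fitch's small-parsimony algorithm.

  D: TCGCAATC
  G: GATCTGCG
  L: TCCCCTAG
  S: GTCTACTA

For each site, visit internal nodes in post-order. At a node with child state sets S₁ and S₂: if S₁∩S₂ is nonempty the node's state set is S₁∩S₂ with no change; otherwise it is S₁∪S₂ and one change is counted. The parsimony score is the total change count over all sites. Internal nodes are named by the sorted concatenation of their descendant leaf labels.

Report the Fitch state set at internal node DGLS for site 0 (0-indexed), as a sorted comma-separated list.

site 0, node DL: D={T} ∩ L={T} → {T} (+0)
site 0, node DLS: DL={T} ∪ S={G} → {G,T} (+1)
site 0, node DGLS: DLS={G,T} ∩ G={G} → {G} (+0)
site 1, node DL: D={C} ∩ L={C} → {C} (+0)
site 1, node DLS: DL={C} ∪ S={T} → {C,T} (+1)
site 1, node DGLS: DLS={C,T} ∪ G={A} → {A,C,T} (+1)
site 2, node DL: D={G} ∪ L={C} → {C,G} (+1)
site 2, node DLS: DL={C,G} ∩ S={C} → {C} (+0)
site 2, node DGLS: DLS={C} ∪ G={T} → {C,T} (+1)
site 3, node DL: D={C} ∩ L={C} → {C} (+0)
site 3, node DLS: DL={C} ∪ S={T} → {C,T} (+1)
site 3, node DGLS: DLS={C,T} ∩ G={C} → {C} (+0)
site 4, node DL: D={A} ∪ L={C} → {A,C} (+1)
site 4, node DLS: DL={A,C} ∩ S={A} → {A} (+0)
site 4, node DGLS: DLS={A} ∪ G={T} → {A,T} (+1)
site 5, node DL: D={A} ∪ L={T} → {A,T} (+1)
site 5, node DLS: DL={A,T} ∪ S={C} → {A,C,T} (+1)
site 5, node DGLS: DLS={A,C,T} ∪ G={G} → {A,C,G,T} (+1)
site 6, node DL: D={T} ∪ L={A} → {A,T} (+1)
site 6, node DLS: DL={A,T} ∩ S={T} → {T} (+0)
site 6, node DGLS: DLS={T} ∪ G={C} → {C,T} (+1)
site 7, node DL: D={C} ∪ L={G} → {C,G} (+1)
site 7, node DLS: DL={C,G} ∪ S={A} → {A,C,G} (+1)
site 7, node DGLS: DLS={A,C,G} ∩ G={G} → {G} (+0)
per-site changes: [1, 2, 2, 1, 2, 3, 2, 2]; total = 15

G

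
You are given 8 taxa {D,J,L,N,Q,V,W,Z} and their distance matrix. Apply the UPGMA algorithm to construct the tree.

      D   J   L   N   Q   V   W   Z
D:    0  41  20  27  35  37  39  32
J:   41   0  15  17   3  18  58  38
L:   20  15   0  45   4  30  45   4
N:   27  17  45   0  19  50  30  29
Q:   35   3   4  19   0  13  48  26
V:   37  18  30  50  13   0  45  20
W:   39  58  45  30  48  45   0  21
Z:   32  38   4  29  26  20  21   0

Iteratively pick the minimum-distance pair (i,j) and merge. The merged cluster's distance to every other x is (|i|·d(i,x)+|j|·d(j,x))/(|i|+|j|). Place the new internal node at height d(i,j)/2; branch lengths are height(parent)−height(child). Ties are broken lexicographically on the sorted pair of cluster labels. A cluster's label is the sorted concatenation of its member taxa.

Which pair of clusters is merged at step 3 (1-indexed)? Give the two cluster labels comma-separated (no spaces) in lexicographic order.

JQ,V

iteration 1: select J,Q (d=3); attach at lengths (3/2, 3/2); label the merged cluster JQ
  updated: d(D,JQ)=38, d(JQ,L)=19/2, d(JQ,N)=18, d(JQ,V)=31/2, d(JQ,W)=53, d(JQ,Z)=32
iteration 2: select L,Z (d=4); attach at lengths (2, 2); label the merged cluster LZ
  updated: d(D,LZ)=26, d(JQ,LZ)=83/4, d(LZ,N)=37, d(LZ,V)=25, d(LZ,W)=33
iteration 3: select JQ,V (d=31/2); attach at lengths (25/4, 31/4); label the merged cluster JQV
  updated: d(D,JQV)=113/3, d(JQV,LZ)=133/6, d(JQV,N)=86/3, d(JQV,W)=151/3
iteration 4: select JQV,LZ (d=133/6); attach at lengths (10/3, 109/12); label the merged cluster JLQVZ
  updated: d(D,JLQVZ)=33, d(JLQVZ,N)=32, d(JLQVZ,W)=217/5
iteration 5: select D,N (d=27); attach at lengths (27/2, 27/2); label the merged cluster DN
  updated: d(DN,JLQVZ)=65/2, d(DN,W)=69/2
iteration 6: select DN,JLQVZ (d=65/2); attach at lengths (11/4, 31/6); label the merged cluster DJLNQVZ
  updated: d(DJLNQVZ,W)=286/7
iteration 7: select DJLNQVZ,W (d=286/7); attach at lengths (117/28, 143/7); label the merged cluster DJLNQVWZ
final tree: (((D:27/2,N:27/2):11/4,(((J:3/2,Q:3/2):25/4,V:31/4):10/3,(L:2,Z:2):109/12):31/6):117/28,W:143/7)
total length: 7807/84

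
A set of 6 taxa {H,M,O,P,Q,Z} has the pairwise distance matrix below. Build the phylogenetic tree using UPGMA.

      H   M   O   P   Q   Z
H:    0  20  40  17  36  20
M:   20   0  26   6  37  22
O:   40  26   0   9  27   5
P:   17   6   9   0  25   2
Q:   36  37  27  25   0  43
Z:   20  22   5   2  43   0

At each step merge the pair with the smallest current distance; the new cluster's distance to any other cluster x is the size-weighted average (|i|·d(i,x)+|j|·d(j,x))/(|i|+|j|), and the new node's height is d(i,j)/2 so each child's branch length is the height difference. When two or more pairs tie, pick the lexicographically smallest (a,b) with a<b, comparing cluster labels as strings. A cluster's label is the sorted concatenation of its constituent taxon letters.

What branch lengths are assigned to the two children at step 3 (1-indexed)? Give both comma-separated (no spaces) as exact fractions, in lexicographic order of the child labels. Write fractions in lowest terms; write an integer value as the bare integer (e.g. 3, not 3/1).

step 1: merge (P,Z) at d=2; branch lengths P→1, Z→1; new cluster PZ
  updated: d(H,PZ)=37/2, d(M,PZ)=14, d(O,PZ)=7, d(PZ,Q)=34
step 2: merge (O,PZ) at d=7; branch lengths O→7/2, PZ→5/2; new cluster OPZ
  updated: d(H,OPZ)=77/3, d(M,OPZ)=18, d(OPZ,Q)=95/3
step 3: merge (M,OPZ) at d=18; branch lengths M→9, OPZ→11/2; new cluster MOPZ
  updated: d(H,MOPZ)=97/4, d(MOPZ,Q)=33
step 4: merge (H,MOPZ) at d=97/4; branch lengths H→97/8, MOPZ→25/8; new cluster HMOPZ
  updated: d(HMOPZ,Q)=168/5
step 5: merge (HMOPZ,Q) at d=168/5; branch lengths HMOPZ→187/40, Q→84/5; new cluster HMOPQZ
final tree: ((H:97/8,(M:9,(O:7/2,(P:1,Z:1):5/2):11/2):25/8):187/40,Q:84/5)
total length: 2369/40

9,11/2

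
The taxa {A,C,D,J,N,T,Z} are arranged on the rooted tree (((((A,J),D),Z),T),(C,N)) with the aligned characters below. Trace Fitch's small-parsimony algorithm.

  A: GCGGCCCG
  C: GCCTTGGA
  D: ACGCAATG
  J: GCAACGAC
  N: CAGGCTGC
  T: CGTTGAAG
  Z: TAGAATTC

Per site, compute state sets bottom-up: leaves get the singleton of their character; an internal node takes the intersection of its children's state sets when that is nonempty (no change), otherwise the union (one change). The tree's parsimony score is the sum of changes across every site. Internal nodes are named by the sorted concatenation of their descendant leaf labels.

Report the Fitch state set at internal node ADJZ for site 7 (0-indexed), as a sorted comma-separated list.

site 0, node AJ: A={G} ∩ J={G} → {G} (+0)
site 0, node ADJ: AJ={G} ∪ D={A} → {A,G} (+1)
site 0, node ADJZ: ADJ={A,G} ∪ Z={T} → {A,G,T} (+1)
site 0, node ADJTZ: ADJZ={A,G,T} ∪ T={C} → {A,C,G,T} (+1)
site 0, node CN: C={G} ∪ N={C} → {C,G} (+1)
site 0, node ACDJNTZ: ADJTZ={A,C,G,T} ∩ CN={C,G} → {C,G} (+0)
site 1, node AJ: A={C} ∩ J={C} → {C} (+0)
site 1, node ADJ: AJ={C} ∩ D={C} → {C} (+0)
site 1, node ADJZ: ADJ={C} ∪ Z={A} → {A,C} (+1)
site 1, node ADJTZ: ADJZ={A,C} ∪ T={G} → {A,C,G} (+1)
site 1, node CN: C={C} ∪ N={A} → {A,C} (+1)
site 1, node ACDJNTZ: ADJTZ={A,C,G} ∩ CN={A,C} → {A,C} (+0)
site 2, node AJ: A={G} ∪ J={A} → {A,G} (+1)
site 2, node ADJ: AJ={A,G} ∩ D={G} → {G} (+0)
site 2, node ADJZ: ADJ={G} ∩ Z={G} → {G} (+0)
site 2, node ADJTZ: ADJZ={G} ∪ T={T} → {G,T} (+1)
site 2, node CN: C={C} ∪ N={G} → {C,G} (+1)
site 2, node ACDJNTZ: ADJTZ={G,T} ∩ CN={C,G} → {G} (+0)
site 3, node AJ: A={G} ∪ J={A} → {A,G} (+1)
site 3, node ADJ: AJ={A,G} ∪ D={C} → {A,C,G} (+1)
site 3, node ADJZ: ADJ={A,C,G} ∩ Z={A} → {A} (+0)
site 3, node ADJTZ: ADJZ={A} ∪ T={T} → {A,T} (+1)
site 3, node CN: C={T} ∪ N={G} → {G,T} (+1)
site 3, node ACDJNTZ: ADJTZ={A,T} ∩ CN={G,T} → {T} (+0)
site 4, node AJ: A={C} ∩ J={C} → {C} (+0)
site 4, node ADJ: AJ={C} ∪ D={A} → {A,C} (+1)
site 4, node ADJZ: ADJ={A,C} ∩ Z={A} → {A} (+0)
site 4, node ADJTZ: ADJZ={A} ∪ T={G} → {A,G} (+1)
site 4, node CN: C={T} ∪ N={C} → {C,T} (+1)
site 4, node ACDJNTZ: ADJTZ={A,G} ∪ CN={C,T} → {A,C,G,T} (+1)
site 5, node AJ: A={C} ∪ J={G} → {C,G} (+1)
site 5, node ADJ: AJ={C,G} ∪ D={A} → {A,C,G} (+1)
site 5, node ADJZ: ADJ={A,C,G} ∪ Z={T} → {A,C,G,T} (+1)
site 5, node ADJTZ: ADJZ={A,C,G,T} ∩ T={A} → {A} (+0)
site 5, node CN: C={G} ∪ N={T} → {G,T} (+1)
site 5, node ACDJNTZ: ADJTZ={A} ∪ CN={G,T} → {A,G,T} (+1)
site 6, node AJ: A={C} ∪ J={A} → {A,C} (+1)
site 6, node ADJ: AJ={A,C} ∪ D={T} → {A,C,T} (+1)
site 6, node ADJZ: ADJ={A,C,T} ∩ Z={T} → {T} (+0)
site 6, node ADJTZ: ADJZ={T} ∪ T={A} → {A,T} (+1)
site 6, node CN: C={G} ∩ N={G} → {G} (+0)
site 6, node ACDJNTZ: ADJTZ={A,T} ∪ CN={G} → {A,G,T} (+1)
site 7, node AJ: A={G} ∪ J={C} → {C,G} (+1)
site 7, node ADJ: AJ={C,G} ∩ D={G} → {G} (+0)
site 7, node ADJZ: ADJ={G} ∪ Z={C} → {C,G} (+1)
site 7, node ADJTZ: ADJZ={C,G} ∩ T={G} → {G} (+0)
site 7, node CN: C={A} ∪ N={C} → {A,C} (+1)
site 7, node ACDJNTZ: ADJTZ={G} ∪ CN={A,C} → {A,C,G} (+1)
per-site changes: [4, 3, 3, 4, 4, 5, 4, 4]; total = 31

C,G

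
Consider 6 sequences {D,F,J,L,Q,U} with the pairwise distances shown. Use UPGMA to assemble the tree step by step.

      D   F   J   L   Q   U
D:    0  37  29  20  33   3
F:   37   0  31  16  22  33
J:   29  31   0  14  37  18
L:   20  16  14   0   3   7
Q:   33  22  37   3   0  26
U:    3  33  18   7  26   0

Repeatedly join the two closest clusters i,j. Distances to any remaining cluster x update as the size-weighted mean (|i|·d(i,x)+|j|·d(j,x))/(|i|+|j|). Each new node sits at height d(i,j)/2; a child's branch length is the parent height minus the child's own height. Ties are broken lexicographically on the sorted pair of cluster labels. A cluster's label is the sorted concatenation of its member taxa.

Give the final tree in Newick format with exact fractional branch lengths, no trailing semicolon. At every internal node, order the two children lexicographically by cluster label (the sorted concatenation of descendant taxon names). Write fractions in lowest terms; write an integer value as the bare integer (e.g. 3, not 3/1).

(((D:3/2,U:3/2):41/4,J:47/4):53/36,(F:19/2,(L:3/2,Q:3/2):8):67/18)

1. join D+U (d=3) ⇒ DU; edges |D|=3/2, |U|=3/2
  updated: d(DU,F)=35, d(DU,J)=47/2, d(DU,L)=27/2, d(DU,Q)=59/2
2. join L+Q (d=3) ⇒ LQ; edges |L|=3/2, |Q|=3/2
  updated: d(DU,LQ)=43/2, d(F,LQ)=19, d(J,LQ)=51/2
3. join F+LQ (d=19) ⇒ FLQ; edges |F|=19/2, |LQ|=8
  updated: d(DU,FLQ)=26, d(FLQ,J)=82/3
4. join DU+J (d=47/2) ⇒ DJU; edges |DU|=41/4, |J|=47/4
  updated: d(DJU,FLQ)=238/9
5. join DJU+FLQ (d=238/9) ⇒ DFJLQU; edges |DJU|=53/36, |FLQ|=67/18
final tree: (((D:3/2,U:3/2):41/4,J:47/4):53/36,(F:19/2,(L:3/2,Q:3/2):8):67/18)
total length: 1825/36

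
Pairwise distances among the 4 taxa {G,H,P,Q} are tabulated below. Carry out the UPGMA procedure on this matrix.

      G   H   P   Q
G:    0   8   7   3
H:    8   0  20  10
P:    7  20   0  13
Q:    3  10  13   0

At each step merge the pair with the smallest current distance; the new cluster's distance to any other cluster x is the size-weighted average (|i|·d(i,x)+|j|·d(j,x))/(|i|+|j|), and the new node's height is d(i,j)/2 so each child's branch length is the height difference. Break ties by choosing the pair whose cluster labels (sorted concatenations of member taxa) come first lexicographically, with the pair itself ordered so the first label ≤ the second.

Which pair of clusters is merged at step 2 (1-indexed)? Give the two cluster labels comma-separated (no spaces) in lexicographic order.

step 1: merge (G,Q) at d=3; branch lengths G→3/2, Q→3/2; new cluster GQ
  updated: d(GQ,H)=9, d(GQ,P)=10
step 2: merge (GQ,H) at d=9; branch lengths GQ→3, H→9/2; new cluster GHQ
  updated: d(GHQ,P)=40/3
step 3: merge (GHQ,P) at d=40/3; branch lengths GHQ→13/6, P→20/3; new cluster GHPQ
final tree: (((G:3/2,Q:3/2):3,H:9/2):13/6,P:20/3)
total length: 58/3

GQ,H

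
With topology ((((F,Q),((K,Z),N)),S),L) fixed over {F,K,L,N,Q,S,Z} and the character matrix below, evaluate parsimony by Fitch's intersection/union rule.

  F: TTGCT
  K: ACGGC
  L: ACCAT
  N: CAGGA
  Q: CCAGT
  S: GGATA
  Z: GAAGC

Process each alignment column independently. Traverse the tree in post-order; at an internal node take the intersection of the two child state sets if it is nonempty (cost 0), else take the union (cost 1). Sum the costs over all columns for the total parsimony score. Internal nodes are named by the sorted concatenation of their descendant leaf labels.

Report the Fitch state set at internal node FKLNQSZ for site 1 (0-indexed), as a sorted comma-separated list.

C

[col 0] FQ: children F:{T}, Q:{C} ∪→ {C,T}; cost 1
[col 0] KZ: children K:{A}, Z:{G} ∪→ {A,G}; cost 1
[col 0] KNZ: children KZ:{A,G}, N:{C} ∪→ {A,C,G}; cost 1
[col 0] FKNQZ: children FQ:{C,T}, KNZ:{A,C,G} ∩→ {C}; cost 0
[col 0] FKNQSZ: children FKNQZ:{C}, S:{G} ∪→ {C,G}; cost 1
[col 0] FKLNQSZ: children FKNQSZ:{C,G}, L:{A} ∪→ {A,C,G}; cost 1
[col 1] FQ: children F:{T}, Q:{C} ∪→ {C,T}; cost 1
[col 1] KZ: children K:{C}, Z:{A} ∪→ {A,C}; cost 1
[col 1] KNZ: children KZ:{A,C}, N:{A} ∩→ {A}; cost 0
[col 1] FKNQZ: children FQ:{C,T}, KNZ:{A} ∪→ {A,C,T}; cost 1
[col 1] FKNQSZ: children FKNQZ:{A,C,T}, S:{G} ∪→ {A,C,G,T}; cost 1
[col 1] FKLNQSZ: children FKNQSZ:{A,C,G,T}, L:{C} ∩→ {C}; cost 0
[col 2] FQ: children F:{G}, Q:{A} ∪→ {A,G}; cost 1
[col 2] KZ: children K:{G}, Z:{A} ∪→ {A,G}; cost 1
[col 2] KNZ: children KZ:{A,G}, N:{G} ∩→ {G}; cost 0
[col 2] FKNQZ: children FQ:{A,G}, KNZ:{G} ∩→ {G}; cost 0
[col 2] FKNQSZ: children FKNQZ:{G}, S:{A} ∪→ {A,G}; cost 1
[col 2] FKLNQSZ: children FKNQSZ:{A,G}, L:{C} ∪→ {A,C,G}; cost 1
[col 3] FQ: children F:{C}, Q:{G} ∪→ {C,G}; cost 1
[col 3] KZ: children K:{G}, Z:{G} ∩→ {G}; cost 0
[col 3] KNZ: children KZ:{G}, N:{G} ∩→ {G}; cost 0
[col 3] FKNQZ: children FQ:{C,G}, KNZ:{G} ∩→ {G}; cost 0
[col 3] FKNQSZ: children FKNQZ:{G}, S:{T} ∪→ {G,T}; cost 1
[col 3] FKLNQSZ: children FKNQSZ:{G,T}, L:{A} ∪→ {A,G,T}; cost 1
[col 4] FQ: children F:{T}, Q:{T} ∩→ {T}; cost 0
[col 4] KZ: children K:{C}, Z:{C} ∩→ {C}; cost 0
[col 4] KNZ: children KZ:{C}, N:{A} ∪→ {A,C}; cost 1
[col 4] FKNQZ: children FQ:{T}, KNZ:{A,C} ∪→ {A,C,T}; cost 1
[col 4] FKNQSZ: children FKNQZ:{A,C,T}, S:{A} ∩→ {A}; cost 0
[col 4] FKLNQSZ: children FKNQSZ:{A}, L:{T} ∪→ {A,T}; cost 1
per-site changes: [5, 4, 4, 3, 3]; total = 19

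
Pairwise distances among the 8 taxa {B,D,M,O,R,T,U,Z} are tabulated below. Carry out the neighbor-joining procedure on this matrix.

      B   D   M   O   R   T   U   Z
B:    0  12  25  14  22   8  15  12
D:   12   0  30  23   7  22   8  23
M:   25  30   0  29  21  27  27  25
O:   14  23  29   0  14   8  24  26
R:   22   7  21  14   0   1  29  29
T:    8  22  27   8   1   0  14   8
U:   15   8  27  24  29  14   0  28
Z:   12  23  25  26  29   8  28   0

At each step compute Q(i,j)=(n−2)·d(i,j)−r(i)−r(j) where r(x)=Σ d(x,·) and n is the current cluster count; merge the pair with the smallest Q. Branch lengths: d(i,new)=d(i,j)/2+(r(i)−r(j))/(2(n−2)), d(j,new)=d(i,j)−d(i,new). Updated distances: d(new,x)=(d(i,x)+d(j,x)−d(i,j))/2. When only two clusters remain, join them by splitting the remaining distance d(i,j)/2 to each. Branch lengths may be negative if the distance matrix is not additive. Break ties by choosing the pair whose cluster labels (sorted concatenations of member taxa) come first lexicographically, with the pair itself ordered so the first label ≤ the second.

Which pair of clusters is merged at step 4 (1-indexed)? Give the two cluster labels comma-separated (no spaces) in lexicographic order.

1. join D+U (d=8, Q=-222) ⇒ DU; edges |D|=7/3, |U|=17/3
  updated: d(B,DU)=19/2, d(DU,M)=49/2, d(DU,O)=39/2, d(DU,R)=14, d(DU,T)=14, d(DU,Z)=43/2
2. join R+T (d=1, Q=-162) ⇒ RT; edges |R|=4, |T|=-3
  updated: d(B,RT)=29/2, d(DU,RT)=27/2, d(M,RT)=47/2, d(O,RT)=21/2, d(RT,Z)=18
3. join O+RT (d=21/2, Q=-137) ⇒ ORT; edges |O|=61/8, |RT|=23/8
  updated: d(B,ORT)=9, d(DU,ORT)=45/4, d(M,ORT)=21, d(ORT,Z)=67/4
4. join M+Z (d=25, Q=-383/4) ⇒ MZ; edges |M|=127/8, |Z|=73/8
  updated: d(B,MZ)=6, d(DU,MZ)=21/2, d(MZ,ORT)=51/8
5. join B+DU (d=19/2, Q=-147/4) ⇒ BDU; edges |B|=49/16, |DU|=103/16
  updated: d(BDU,MZ)=7/2, d(BDU,ORT)=43/8
6. join BDU+MZ (d=7/2, Q=-61/4) ⇒ BDMUZ; edges |BDU|=5/4, |MZ|=9/4
  updated: d(BDMUZ,ORT)=33/8
7. join BDMUZ+ORT (d=33/8) ⇒ BDMORTUZ; edges |BDMUZ|=33/16, |ORT|=33/16
final tree: (((B:49/16,(D:7/3,U:17/3):103/16):5/4,(M:127/8,Z:73/8):9/4):33/16,(O:61/8,(R:4,T:-3):23/8):33/16)
total length: 493/8

M,Z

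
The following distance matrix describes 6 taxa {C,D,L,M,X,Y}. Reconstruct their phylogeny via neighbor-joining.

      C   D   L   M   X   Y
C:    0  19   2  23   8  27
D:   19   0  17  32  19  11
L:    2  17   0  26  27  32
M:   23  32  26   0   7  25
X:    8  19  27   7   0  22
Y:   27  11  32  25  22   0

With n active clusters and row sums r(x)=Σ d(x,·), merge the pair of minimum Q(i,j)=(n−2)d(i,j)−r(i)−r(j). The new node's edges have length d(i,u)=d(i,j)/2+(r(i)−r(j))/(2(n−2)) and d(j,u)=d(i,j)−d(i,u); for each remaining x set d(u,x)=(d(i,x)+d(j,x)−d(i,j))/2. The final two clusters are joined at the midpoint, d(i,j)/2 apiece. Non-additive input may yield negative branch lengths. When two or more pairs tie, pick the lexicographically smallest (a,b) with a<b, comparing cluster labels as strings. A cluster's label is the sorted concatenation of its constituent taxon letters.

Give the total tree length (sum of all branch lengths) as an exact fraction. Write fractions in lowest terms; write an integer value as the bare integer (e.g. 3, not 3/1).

357/8

step 1: merge (C,L) at d=2, Q=-175; branch lengths C→-17/8, L→33/8; new cluster CL
  updated: d(CL,D)=17, d(CL,M)=47/2, d(CL,X)=33/2, d(CL,Y)=57/2
step 2: merge (D,Y) at d=11, Q=-265/2; branch lengths D→17/4, Y→27/4; new cluster DY
  updated: d(CL,DY)=69/4, d(DY,M)=23, d(DY,X)=15
step 3: merge (CL,DY) at d=69/4, Q=-78; branch lengths CL→73/8, DY→65/8; new cluster CDLY
  updated: d(CDLY,M)=117/8, d(CDLY,X)=57/8
step 4: merge (CDLY,M) at d=117/8, Q=-115/4; branch lengths CDLY→59/8, M→29/4; new cluster CDLMY
  updated: d(CDLMY,X)=-1/4
step 5: merge (CDLMY,X) at d=-1/4; branch lengths CDLMY→-1/8, X→-1/8; new cluster CDLMXY
final tree: ((((C:-17/8,L:33/8):73/8,(D:17/4,Y:27/4):65/8):59/8,M:29/4):-1/8,X:-1/8)
total length: 357/8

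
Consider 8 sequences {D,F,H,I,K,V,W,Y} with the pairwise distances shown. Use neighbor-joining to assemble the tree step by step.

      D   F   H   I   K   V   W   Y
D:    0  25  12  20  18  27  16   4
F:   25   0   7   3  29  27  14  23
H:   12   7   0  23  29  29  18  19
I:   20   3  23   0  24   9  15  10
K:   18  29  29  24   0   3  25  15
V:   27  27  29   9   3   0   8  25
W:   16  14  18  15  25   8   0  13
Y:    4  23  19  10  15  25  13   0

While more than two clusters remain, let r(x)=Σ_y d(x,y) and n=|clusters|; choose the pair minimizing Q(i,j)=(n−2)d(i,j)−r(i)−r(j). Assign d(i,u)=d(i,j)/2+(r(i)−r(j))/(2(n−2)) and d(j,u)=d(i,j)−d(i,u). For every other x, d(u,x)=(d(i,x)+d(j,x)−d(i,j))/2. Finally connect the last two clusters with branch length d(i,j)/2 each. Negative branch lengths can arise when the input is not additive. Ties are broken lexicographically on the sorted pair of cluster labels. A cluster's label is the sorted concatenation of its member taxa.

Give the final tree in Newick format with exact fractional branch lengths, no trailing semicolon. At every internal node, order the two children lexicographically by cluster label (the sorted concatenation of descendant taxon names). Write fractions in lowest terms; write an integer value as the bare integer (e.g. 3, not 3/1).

step 1: merge (K,V) at d=3, Q=-253; branch lengths K→11/4, V→1/4; new cluster KV
  updated: d(D,KV)=21, d(F,KV)=53/2, d(H,KV)=55/2, d(I,KV)=15, d(KV,W)=15, d(KV,Y)=37/2
step 2: merge (F,H) at d=7, Q=-170; branch lengths F→27/10, H→43/10; new cluster FH
  updated: d(D,FH)=15, d(FH,I)=19/2, d(FH,KV)=47/2, d(FH,W)=25/2, d(FH,Y)=35/2
step 3: merge (D,Y) at d=4, Q=-123; branch lengths D→29/8, Y→3/8; new cluster DY
  updated: d(DY,FH)=57/4, d(DY,I)=13, d(DY,KV)=71/4, d(DY,W)=25/2
step 4: merge (FH,I) at d=19/2, Q=-335/4; branch lengths FH→143/24, I→85/24; new cluster FHI
  updated: d(DY,FHI)=71/8, d(FHI,KV)=29/2, d(FHI,W)=9
step 5: merge (DY,FHI) at d=71/8, Q=-215/4; branch lengths DY→49/8, FHI→11/4; new cluster DFHIY
  updated: d(DFHIY,KV)=187/16, d(DFHIY,W)=101/16
step 6: merge (DFHIY,KV) at d=187/16, Q=-33; branch lengths DFHIY→3/2, KV→163/16; new cluster DFHIKVY
  updated: d(DFHIKVY,W)=77/16
step 7: merge (DFHIKVY,W) at d=77/16; branch lengths DFHIKVY→77/32, W→77/32; new cluster DFHIKVWY
final tree: ((((D:29/8,Y:3/8):49/8,((F:27/10,H:43/10):143/24,I:85/24):11/4):3/2,(K:11/4,V:1/4):163/16):77/32,W:77/32)
total length: 391/8

((((D:29/8,Y:3/8):49/8,((F:27/10,H:43/10):143/24,I:85/24):11/4):3/2,(K:11/4,V:1/4):163/16):77/32,W:77/32)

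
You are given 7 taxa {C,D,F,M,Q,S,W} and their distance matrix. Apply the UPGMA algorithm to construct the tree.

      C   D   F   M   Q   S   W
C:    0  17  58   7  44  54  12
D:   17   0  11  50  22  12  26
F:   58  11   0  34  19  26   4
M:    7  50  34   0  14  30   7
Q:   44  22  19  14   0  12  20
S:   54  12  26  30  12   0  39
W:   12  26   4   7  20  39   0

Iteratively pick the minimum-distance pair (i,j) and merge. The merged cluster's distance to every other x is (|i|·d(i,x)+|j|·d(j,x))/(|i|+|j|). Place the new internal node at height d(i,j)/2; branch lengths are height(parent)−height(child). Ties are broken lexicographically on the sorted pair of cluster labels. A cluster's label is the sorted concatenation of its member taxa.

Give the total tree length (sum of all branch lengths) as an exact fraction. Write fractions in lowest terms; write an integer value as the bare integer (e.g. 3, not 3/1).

255/4

step 1: merge (F,W) at d=4; branch lengths F→2, W→2; new cluster FW
  updated: d(C,FW)=35, d(D,FW)=37/2, d(FW,M)=41/2, d(FW,Q)=39/2, d(FW,S)=65/2
step 2: merge (C,M) at d=7; branch lengths C→7/2, M→7/2; new cluster CM
  updated: d(CM,D)=67/2, d(CM,FW)=111/4, d(CM,Q)=29, d(CM,S)=42
step 3: merge (D,S) at d=12; branch lengths D→6, S→6; new cluster DS
  updated: d(CM,DS)=151/4, d(DS,FW)=51/2, d(DS,Q)=17
step 4: merge (DS,Q) at d=17; branch lengths DS→5/2, Q→17/2; new cluster DQS
  updated: d(CM,DQS)=209/6, d(DQS,FW)=47/2
step 5: merge (DQS,FW) at d=47/2; branch lengths DQS→13/4, FW→39/4; new cluster DFQSW
  updated: d(CM,DFQSW)=32
step 6: merge (CM,DFQSW) at d=32; branch lengths CM→25/2, DFQSW→17/4; new cluster CDFMQSW
final tree: ((C:7/2,M:7/2):25/2,(((D:6,S:6):5/2,Q:17/2):13/4,(F:2,W:2):39/4):17/4)
total length: 255/4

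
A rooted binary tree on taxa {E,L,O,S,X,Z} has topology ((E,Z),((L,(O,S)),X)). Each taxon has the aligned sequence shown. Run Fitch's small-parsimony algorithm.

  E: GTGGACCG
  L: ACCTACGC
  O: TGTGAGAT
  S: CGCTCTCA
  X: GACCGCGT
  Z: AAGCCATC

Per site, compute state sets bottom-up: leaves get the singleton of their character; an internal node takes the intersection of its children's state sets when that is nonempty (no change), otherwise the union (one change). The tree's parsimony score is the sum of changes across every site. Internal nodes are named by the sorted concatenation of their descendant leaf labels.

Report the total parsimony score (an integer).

EZ@0: {G} ∪ {A} = {A,G} (union, +1)
OS@0: {T} ∪ {C} = {C,T} (union, +1)
LOS@0: {A} ∪ {C,T} = {A,C,T} (union, +1)
LOSX@0: {A,C,T} ∪ {G} = {A,C,G,T} (union, +1)
ELOSXZ@0: {A,G} ∩ {A,C,G,T} = {A,G} (intersection, +0)
EZ@1: {T} ∪ {A} = {A,T} (union, +1)
OS@1: {G} ∩ {G} = {G} (intersection, +0)
LOS@1: {C} ∪ {G} = {C,G} (union, +1)
LOSX@1: {C,G} ∪ {A} = {A,C,G} (union, +1)
ELOSXZ@1: {A,T} ∩ {A,C,G} = {A} (intersection, +0)
EZ@2: {G} ∩ {G} = {G} (intersection, +0)
OS@2: {T} ∪ {C} = {C,T} (union, +1)
LOS@2: {C} ∩ {C,T} = {C} (intersection, +0)
LOSX@2: {C} ∩ {C} = {C} (intersection, +0)
ELOSXZ@2: {G} ∪ {C} = {C,G} (union, +1)
EZ@3: {G} ∪ {C} = {C,G} (union, +1)
OS@3: {G} ∪ {T} = {G,T} (union, +1)
LOS@3: {T} ∩ {G,T} = {T} (intersection, +0)
LOSX@3: {T} ∪ {C} = {C,T} (union, +1)
ELOSXZ@3: {C,G} ∩ {C,T} = {C} (intersection, +0)
EZ@4: {A} ∪ {C} = {A,C} (union, +1)
OS@4: {A} ∪ {C} = {A,C} (union, +1)
LOS@4: {A} ∩ {A,C} = {A} (intersection, +0)
LOSX@4: {A} ∪ {G} = {A,G} (union, +1)
ELOSXZ@4: {A,C} ∩ {A,G} = {A} (intersection, +0)
EZ@5: {C} ∪ {A} = {A,C} (union, +1)
OS@5: {G} ∪ {T} = {G,T} (union, +1)
LOS@5: {C} ∪ {G,T} = {C,G,T} (union, +1)
LOSX@5: {C,G,T} ∩ {C} = {C} (intersection, +0)
ELOSXZ@5: {A,C} ∩ {C} = {C} (intersection, +0)
EZ@6: {C} ∪ {T} = {C,T} (union, +1)
OS@6: {A} ∪ {C} = {A,C} (union, +1)
LOS@6: {G} ∪ {A,C} = {A,C,G} (union, +1)
LOSX@6: {A,C,G} ∩ {G} = {G} (intersection, +0)
ELOSXZ@6: {C,T} ∪ {G} = {C,G,T} (union, +1)
EZ@7: {G} ∪ {C} = {C,G} (union, +1)
OS@7: {T} ∪ {A} = {A,T} (union, +1)
LOS@7: {C} ∪ {A,T} = {A,C,T} (union, +1)
LOSX@7: {A,C,T} ∩ {T} = {T} (intersection, +0)
ELOSXZ@7: {C,G} ∪ {T} = {C,G,T} (union, +1)
per-site changes: [4, 3, 2, 3, 3, 3, 4, 4]; total = 26

26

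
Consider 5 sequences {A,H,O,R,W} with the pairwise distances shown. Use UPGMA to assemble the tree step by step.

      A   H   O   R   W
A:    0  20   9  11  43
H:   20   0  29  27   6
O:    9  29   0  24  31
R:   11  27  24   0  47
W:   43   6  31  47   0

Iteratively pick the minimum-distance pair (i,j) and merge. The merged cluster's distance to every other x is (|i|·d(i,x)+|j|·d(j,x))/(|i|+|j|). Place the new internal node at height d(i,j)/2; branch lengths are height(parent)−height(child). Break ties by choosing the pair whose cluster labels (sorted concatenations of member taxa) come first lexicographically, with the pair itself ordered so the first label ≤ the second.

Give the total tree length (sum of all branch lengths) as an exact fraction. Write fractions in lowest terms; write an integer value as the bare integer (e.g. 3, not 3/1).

589/12

step 1: merge (H,W) at d=6; branch lengths H→3, W→3; new cluster HW
  updated: d(A,HW)=63/2, d(HW,O)=30, d(HW,R)=37
step 2: merge (A,O) at d=9; branch lengths A→9/2, O→9/2; new cluster AO
  updated: d(AO,HW)=123/4, d(AO,R)=35/2
step 3: merge (AO,R) at d=35/2; branch lengths AO→17/4, R→35/4; new cluster AOR
  updated: d(AOR,HW)=197/6
step 4: merge (AOR,HW) at d=197/6; branch lengths AOR→23/3, HW→161/12; new cluster AHORW
final tree: (((A:9/2,O:9/2):17/4,R:35/4):23/3,(H:3,W:3):161/12)
total length: 589/12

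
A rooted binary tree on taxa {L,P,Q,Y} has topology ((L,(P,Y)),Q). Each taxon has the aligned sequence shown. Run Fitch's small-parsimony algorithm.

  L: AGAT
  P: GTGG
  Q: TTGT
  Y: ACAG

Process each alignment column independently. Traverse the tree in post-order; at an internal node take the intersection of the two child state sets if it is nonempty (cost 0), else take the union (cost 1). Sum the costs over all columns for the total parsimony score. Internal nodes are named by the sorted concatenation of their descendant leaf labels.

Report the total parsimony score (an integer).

PY@0: {G} ∪ {A} = {A,G} (union, +1)
LPY@0: {A} ∩ {A,G} = {A} (intersection, +0)
LPQY@0: {A} ∪ {T} = {A,T} (union, +1)
PY@1: {T} ∪ {C} = {C,T} (union, +1)
LPY@1: {G} ∪ {C,T} = {C,G,T} (union, +1)
LPQY@1: {C,G,T} ∩ {T} = {T} (intersection, +0)
PY@2: {G} ∪ {A} = {A,G} (union, +1)
LPY@2: {A} ∩ {A,G} = {A} (intersection, +0)
LPQY@2: {A} ∪ {G} = {A,G} (union, +1)
PY@3: {G} ∩ {G} = {G} (intersection, +0)
LPY@3: {T} ∪ {G} = {G,T} (union, +1)
LPQY@3: {G,T} ∩ {T} = {T} (intersection, +0)
per-site changes: [2, 2, 2, 1]; total = 7

7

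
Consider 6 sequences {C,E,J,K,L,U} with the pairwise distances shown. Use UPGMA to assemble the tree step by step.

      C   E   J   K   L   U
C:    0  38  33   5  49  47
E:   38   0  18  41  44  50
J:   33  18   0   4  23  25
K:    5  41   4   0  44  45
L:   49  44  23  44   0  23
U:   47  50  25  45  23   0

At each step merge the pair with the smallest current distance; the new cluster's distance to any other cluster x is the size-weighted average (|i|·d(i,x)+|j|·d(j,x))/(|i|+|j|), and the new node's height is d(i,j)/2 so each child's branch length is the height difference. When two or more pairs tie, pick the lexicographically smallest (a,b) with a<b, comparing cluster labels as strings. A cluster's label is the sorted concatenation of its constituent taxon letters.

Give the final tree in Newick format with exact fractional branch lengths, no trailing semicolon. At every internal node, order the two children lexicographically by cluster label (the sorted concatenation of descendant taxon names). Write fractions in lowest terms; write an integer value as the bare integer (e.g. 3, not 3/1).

iteration 1: select J,K (d=4); attach at lengths (2, 2); label the merged cluster JK
  updated: d(C,JK)=19, d(E,JK)=59/2, d(JK,L)=67/2, d(JK,U)=35
iteration 2: select C,JK (d=19); attach at lengths (19/2, 15/2); label the merged cluster CJK
  updated: d(CJK,E)=97/3, d(CJK,L)=116/3, d(CJK,U)=39
iteration 3: select L,U (d=23); attach at lengths (23/2, 23/2); label the merged cluster LU
  updated: d(CJK,LU)=233/6, d(E,LU)=47
iteration 4: select CJK,E (d=97/3); attach at lengths (20/3, 97/6); label the merged cluster CEJK
  updated: d(CEJK,LU)=327/8
iteration 5: select CEJK,LU (d=327/8); attach at lengths (205/48, 143/16); label the merged cluster CEJKLU
final tree: (((C:19/2,(J:2,K:2):15/2):20/3,E:97/6):205/48,(L:23/2,U:23/2):143/16)
total length: 1921/24

(((C:19/2,(J:2,K:2):15/2):20/3,E:97/6):205/48,(L:23/2,U:23/2):143/16)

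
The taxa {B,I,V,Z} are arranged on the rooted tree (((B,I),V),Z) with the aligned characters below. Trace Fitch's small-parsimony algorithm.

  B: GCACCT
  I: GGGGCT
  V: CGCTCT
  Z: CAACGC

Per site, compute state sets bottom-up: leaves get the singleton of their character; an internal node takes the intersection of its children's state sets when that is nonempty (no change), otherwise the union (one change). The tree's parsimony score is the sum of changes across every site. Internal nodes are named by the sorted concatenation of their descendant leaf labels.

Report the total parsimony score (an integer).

9

site 0, node BI: B={G} ∩ I={G} → {G} (+0)
site 0, node BIV: BI={G} ∪ V={C} → {C,G} (+1)
site 0, node BIVZ: BIV={C,G} ∩ Z={C} → {C} (+0)
site 1, node BI: B={C} ∪ I={G} → {C,G} (+1)
site 1, node BIV: BI={C,G} ∩ V={G} → {G} (+0)
site 1, node BIVZ: BIV={G} ∪ Z={A} → {A,G} (+1)
site 2, node BI: B={A} ∪ I={G} → {A,G} (+1)
site 2, node BIV: BI={A,G} ∪ V={C} → {A,C,G} (+1)
site 2, node BIVZ: BIV={A,C,G} ∩ Z={A} → {A} (+0)
site 3, node BI: B={C} ∪ I={G} → {C,G} (+1)
site 3, node BIV: BI={C,G} ∪ V={T} → {C,G,T} (+1)
site 3, node BIVZ: BIV={C,G,T} ∩ Z={C} → {C} (+0)
site 4, node BI: B={C} ∩ I={C} → {C} (+0)
site 4, node BIV: BI={C} ∩ V={C} → {C} (+0)
site 4, node BIVZ: BIV={C} ∪ Z={G} → {C,G} (+1)
site 5, node BI: B={T} ∩ I={T} → {T} (+0)
site 5, node BIV: BI={T} ∩ V={T} → {T} (+0)
site 5, node BIVZ: BIV={T} ∪ Z={C} → {C,T} (+1)
per-site changes: [1, 2, 2, 2, 1, 1]; total = 9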